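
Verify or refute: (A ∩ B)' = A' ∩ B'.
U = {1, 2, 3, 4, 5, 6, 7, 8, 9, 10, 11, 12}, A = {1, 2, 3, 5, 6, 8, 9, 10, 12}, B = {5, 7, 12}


LHS: A ∩ B = {5, 12}
(A ∩ B)' = U \ (A ∩ B) = {1, 2, 3, 4, 6, 7, 8, 9, 10, 11}
A' = {4, 7, 11}, B' = {1, 2, 3, 4, 6, 8, 9, 10, 11}
Claimed RHS: A' ∩ B' = {4, 11}
Identity is INVALID: LHS = {1, 2, 3, 4, 6, 7, 8, 9, 10, 11} but the RHS claimed here equals {4, 11}. The correct form is (A ∩ B)' = A' ∪ B'.

Identity is invalid: (A ∩ B)' = {1, 2, 3, 4, 6, 7, 8, 9, 10, 11} but A' ∩ B' = {4, 11}. The correct De Morgan law is (A ∩ B)' = A' ∪ B'.


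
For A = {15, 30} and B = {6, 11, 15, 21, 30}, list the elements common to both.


A ∩ B = elements in both A and B
A = {15, 30}
B = {6, 11, 15, 21, 30}
A ∩ B = {15, 30}

A ∩ B = {15, 30}


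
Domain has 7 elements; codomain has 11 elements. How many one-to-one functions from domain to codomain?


An injection sends each of |A| = 7 inputs to a distinct output in B.
# injections = |B|·(|B|-1)·…·(|B|-|A|+1) = 11! / (11 - 7)!
= 11 × 10 × 9 × 8 × 7 × 6 × 5
= 1663200

Number of injections = 1663200


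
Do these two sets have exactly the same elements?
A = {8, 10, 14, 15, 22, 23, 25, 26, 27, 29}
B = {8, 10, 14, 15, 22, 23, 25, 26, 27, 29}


Two sets are equal iff they have exactly the same elements.
A = {8, 10, 14, 15, 22, 23, 25, 26, 27, 29}
B = {8, 10, 14, 15, 22, 23, 25, 26, 27, 29}
Same elements → A = B

Yes, A = B


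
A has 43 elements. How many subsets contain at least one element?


Total subsets = 2^n = 2^43 = 8796093022208
Non-empty subsets exclude the empty set: 2^n - 1
= 8796093022208 - 1
= 8796093022207

Number of non-empty subsets = 8796093022207


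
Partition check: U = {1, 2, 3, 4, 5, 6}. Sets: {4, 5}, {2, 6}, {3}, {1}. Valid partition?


A partition requires: (1) non-empty parts, (2) pairwise disjoint, (3) union = U
Parts: {4, 5}, {2, 6}, {3}, {1}
Union of parts: {1, 2, 3, 4, 5, 6}
U = {1, 2, 3, 4, 5, 6}
All non-empty? True
Pairwise disjoint? True
Covers U? True

Yes, valid partition


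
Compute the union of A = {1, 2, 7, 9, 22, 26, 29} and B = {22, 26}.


A ∪ B = all elements in A or B (or both)
A = {1, 2, 7, 9, 22, 26, 29}
B = {22, 26}
A ∪ B = {1, 2, 7, 9, 22, 26, 29}

A ∪ B = {1, 2, 7, 9, 22, 26, 29}


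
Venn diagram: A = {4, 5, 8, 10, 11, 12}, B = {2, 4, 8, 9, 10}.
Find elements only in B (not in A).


A = {4, 5, 8, 10, 11, 12}
B = {2, 4, 8, 9, 10}
Region: only in B (not in A)
Elements: {2, 9}

Elements only in B (not in A): {2, 9}


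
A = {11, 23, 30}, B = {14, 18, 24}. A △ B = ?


A △ B = (A \ B) ∪ (B \ A) = elements in exactly one of A or B
A \ B = {11, 23, 30}
B \ A = {14, 18, 24}
A △ B = {11, 14, 18, 23, 24, 30}

A △ B = {11, 14, 18, 23, 24, 30}


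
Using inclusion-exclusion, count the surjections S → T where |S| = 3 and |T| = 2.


n = |S| = 3, k = |T| = 2. Surjections via inclusion-exclusion:
S(n,k) = Σ(-1)^i × C(k,i) × (k-i)^n, i=0 to k
i=0: (-1)^0×C(2,0)×2^3 = 8
i=1: (-1)^1×C(2,1)×1^3 = -2
i=2: (-1)^2×C(2,2)×0^3 = 0
Total = 6

Number of surjections = 6


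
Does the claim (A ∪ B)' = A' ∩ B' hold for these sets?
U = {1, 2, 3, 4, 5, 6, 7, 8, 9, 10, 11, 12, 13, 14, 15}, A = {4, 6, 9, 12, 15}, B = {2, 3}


LHS: A ∪ B = {2, 3, 4, 6, 9, 12, 15}
(A ∪ B)' = U \ (A ∪ B) = {1, 5, 7, 8, 10, 11, 13, 14}
A' = {1, 2, 3, 5, 7, 8, 10, 11, 13, 14}, B' = {1, 4, 5, 6, 7, 8, 9, 10, 11, 12, 13, 14, 15}
Claimed RHS: A' ∩ B' = {1, 5, 7, 8, 10, 11, 13, 14}
Identity is VALID: LHS = RHS = {1, 5, 7, 8, 10, 11, 13, 14} ✓

Identity is valid. (A ∪ B)' = A' ∩ B' = {1, 5, 7, 8, 10, 11, 13, 14}


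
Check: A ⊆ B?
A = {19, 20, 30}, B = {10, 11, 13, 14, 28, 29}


A ⊆ B means every element of A is in B.
Elements in A not in B: {19, 20, 30}
So A ⊄ B.

No, A ⊄ B


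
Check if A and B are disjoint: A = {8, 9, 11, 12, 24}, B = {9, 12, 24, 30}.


Disjoint means A ∩ B = ∅.
A ∩ B = {9, 12, 24}
A ∩ B ≠ ∅, so A and B are NOT disjoint.

No, A and B are not disjoint (A ∩ B = {9, 12, 24})


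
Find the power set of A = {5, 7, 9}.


|A| = 3, so |P(A)| = 2^3 = 8
Enumerate subsets by cardinality (0 to 3):
∅, {5}, {7}, {9}, {5, 7}, {5, 9}, {7, 9}, {5, 7, 9}

P(A) has 8 subsets: ∅, {5}, {7}, {9}, {5, 7}, {5, 9}, {7, 9}, {5, 7, 9}


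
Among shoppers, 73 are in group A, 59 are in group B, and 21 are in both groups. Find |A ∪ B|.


|A ∪ B| = |A| + |B| - |A ∩ B|
= 73 + 59 - 21
= 111

|A ∪ B| = 111


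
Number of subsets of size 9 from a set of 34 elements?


C(n,k) = n! / (k!(n-k)!)
C(34,9) = 34! / (9!25!)
= 52451256

C(34,9) = 52451256


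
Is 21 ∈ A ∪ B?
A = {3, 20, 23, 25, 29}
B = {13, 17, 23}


A = {3, 20, 23, 25, 29}, B = {13, 17, 23}
A ∪ B = all elements in A or B
A ∪ B = {3, 13, 17, 20, 23, 25, 29}
Checking if 21 ∈ A ∪ B
21 is not in A ∪ B → False

21 ∉ A ∪ B


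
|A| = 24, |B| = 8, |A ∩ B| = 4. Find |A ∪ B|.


|A ∪ B| = |A| + |B| - |A ∩ B|
= 24 + 8 - 4
= 28

|A ∪ B| = 28


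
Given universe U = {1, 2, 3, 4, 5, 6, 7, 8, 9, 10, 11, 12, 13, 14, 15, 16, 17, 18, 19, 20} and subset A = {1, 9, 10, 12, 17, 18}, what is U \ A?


Aᶜ = U \ A = elements in U but not in A
U = {1, 2, 3, 4, 5, 6, 7, 8, 9, 10, 11, 12, 13, 14, 15, 16, 17, 18, 19, 20}
A = {1, 9, 10, 12, 17, 18}
Aᶜ = {2, 3, 4, 5, 6, 7, 8, 11, 13, 14, 15, 16, 19, 20}

Aᶜ = {2, 3, 4, 5, 6, 7, 8, 11, 13, 14, 15, 16, 19, 20}


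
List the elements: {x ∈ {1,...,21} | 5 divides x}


Checking each candidate:
Condition: multiples of 5 in {1,...,21}
Result = {5, 10, 15, 20}

{5, 10, 15, 20}


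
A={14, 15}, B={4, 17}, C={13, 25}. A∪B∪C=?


A ∪ B = {4, 14, 15, 17}
(A ∪ B) ∪ C = {4, 13, 14, 15, 17, 25}

A ∪ B ∪ C = {4, 13, 14, 15, 17, 25}


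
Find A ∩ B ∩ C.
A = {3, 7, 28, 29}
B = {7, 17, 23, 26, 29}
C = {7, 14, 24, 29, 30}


A ∩ B = {7, 29}
(A ∩ B) ∩ C = {7, 29}

A ∩ B ∩ C = {7, 29}


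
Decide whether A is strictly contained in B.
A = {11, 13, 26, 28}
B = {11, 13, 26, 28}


A ⊂ B requires: A ⊆ B AND A ≠ B.
A ⊆ B? Yes
A = B? Yes
A = B, so A is not a PROPER subset.

No, A is not a proper subset of B


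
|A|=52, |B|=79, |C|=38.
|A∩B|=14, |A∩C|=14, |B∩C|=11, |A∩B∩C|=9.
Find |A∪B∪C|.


|A∪B∪C| = |A|+|B|+|C| - |A∩B|-|A∩C|-|B∩C| + |A∩B∩C|
= 52+79+38 - 14-14-11 + 9
= 169 - 39 + 9
= 139

|A ∪ B ∪ C| = 139


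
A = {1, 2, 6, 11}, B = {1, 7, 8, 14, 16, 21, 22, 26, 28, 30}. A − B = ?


A \ B = elements in A but not in B
A = {1, 2, 6, 11}
B = {1, 7, 8, 14, 16, 21, 22, 26, 28, 30}
Remove from A any elements in B
A \ B = {2, 6, 11}

A \ B = {2, 6, 11}


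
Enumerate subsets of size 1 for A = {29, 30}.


|A| = 2, so A has C(2,1) = 2 subsets of size 1.
Enumerate by choosing 1 elements from A at a time:
{29}, {30}

1-element subsets (2 total): {29}, {30}


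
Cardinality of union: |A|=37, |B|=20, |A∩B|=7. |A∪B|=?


|A ∪ B| = |A| + |B| - |A ∩ B|
= 37 + 20 - 7
= 50

|A ∪ B| = 50


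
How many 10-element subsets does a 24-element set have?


C(n,k) = n! / (k!(n-k)!)
C(24,10) = 24! / (10!14!)
= 1961256

C(24,10) = 1961256


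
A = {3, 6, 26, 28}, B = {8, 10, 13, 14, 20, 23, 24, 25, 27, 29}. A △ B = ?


A △ B = (A \ B) ∪ (B \ A) = elements in exactly one of A or B
A \ B = {3, 6, 26, 28}
B \ A = {8, 10, 13, 14, 20, 23, 24, 25, 27, 29}
A △ B = {3, 6, 8, 10, 13, 14, 20, 23, 24, 25, 26, 27, 28, 29}

A △ B = {3, 6, 8, 10, 13, 14, 20, 23, 24, 25, 26, 27, 28, 29}


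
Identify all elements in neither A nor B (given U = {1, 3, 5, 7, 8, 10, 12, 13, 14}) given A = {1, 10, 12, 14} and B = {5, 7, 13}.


A = {1, 10, 12, 14}
B = {5, 7, 13}
Region: in neither A nor B (given U = {1, 3, 5, 7, 8, 10, 12, 13, 14})
Elements: {3, 8}

Elements in neither A nor B (given U = {1, 3, 5, 7, 8, 10, 12, 13, 14}): {3, 8}


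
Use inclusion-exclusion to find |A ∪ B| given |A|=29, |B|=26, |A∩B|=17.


|A ∪ B| = |A| + |B| - |A ∩ B|
= 29 + 26 - 17
= 38

|A ∪ B| = 38


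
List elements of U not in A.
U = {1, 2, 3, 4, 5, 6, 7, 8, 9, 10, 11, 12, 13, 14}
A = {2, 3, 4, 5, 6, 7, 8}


Aᶜ = U \ A = elements in U but not in A
U = {1, 2, 3, 4, 5, 6, 7, 8, 9, 10, 11, 12, 13, 14}
A = {2, 3, 4, 5, 6, 7, 8}
Aᶜ = {1, 9, 10, 11, 12, 13, 14}

Aᶜ = {1, 9, 10, 11, 12, 13, 14}


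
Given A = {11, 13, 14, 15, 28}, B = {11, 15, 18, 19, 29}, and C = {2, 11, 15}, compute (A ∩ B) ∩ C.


A ∩ B = {11, 15}
(A ∩ B) ∩ C = {11, 15}

A ∩ B ∩ C = {11, 15}


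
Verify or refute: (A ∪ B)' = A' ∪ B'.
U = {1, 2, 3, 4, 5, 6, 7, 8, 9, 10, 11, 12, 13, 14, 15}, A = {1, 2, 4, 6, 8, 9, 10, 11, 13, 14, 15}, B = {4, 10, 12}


LHS: A ∪ B = {1, 2, 4, 6, 8, 9, 10, 11, 12, 13, 14, 15}
(A ∪ B)' = U \ (A ∪ B) = {3, 5, 7}
A' = {3, 5, 7, 12}, B' = {1, 2, 3, 5, 6, 7, 8, 9, 11, 13, 14, 15}
Claimed RHS: A' ∪ B' = {1, 2, 3, 5, 6, 7, 8, 9, 11, 12, 13, 14, 15}
Identity is INVALID: LHS = {3, 5, 7} but the RHS claimed here equals {1, 2, 3, 5, 6, 7, 8, 9, 11, 12, 13, 14, 15}. The correct form is (A ∪ B)' = A' ∩ B'.

Identity is invalid: (A ∪ B)' = {3, 5, 7} but A' ∪ B' = {1, 2, 3, 5, 6, 7, 8, 9, 11, 12, 13, 14, 15}. The correct De Morgan law is (A ∪ B)' = A' ∩ B'.


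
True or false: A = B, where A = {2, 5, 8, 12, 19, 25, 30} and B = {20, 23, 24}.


Two sets are equal iff they have exactly the same elements.
A = {2, 5, 8, 12, 19, 25, 30}
B = {20, 23, 24}
Differences: {2, 5, 8, 12, 19, 20, 23, 24, 25, 30}
A ≠ B

No, A ≠ B


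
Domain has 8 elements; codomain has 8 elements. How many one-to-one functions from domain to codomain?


An injection sends each of |A| = 8 inputs to a distinct output in B.
# injections = |B|·(|B|-1)·…·(|B|-|A|+1) = 8! / (8 - 8)!
= 8 × 7 × 6 × 5 × 4 × 3 × 2 × 1
= 40320

Number of injections = 40320


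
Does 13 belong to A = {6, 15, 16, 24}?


A = {6, 15, 16, 24}
Checking if 13 is in A
13 is not in A → False

13 ∉ A


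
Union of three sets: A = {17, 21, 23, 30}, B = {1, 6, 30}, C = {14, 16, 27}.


A ∪ B = {1, 6, 17, 21, 23, 30}
(A ∪ B) ∪ C = {1, 6, 14, 16, 17, 21, 23, 27, 30}

A ∪ B ∪ C = {1, 6, 14, 16, 17, 21, 23, 27, 30}


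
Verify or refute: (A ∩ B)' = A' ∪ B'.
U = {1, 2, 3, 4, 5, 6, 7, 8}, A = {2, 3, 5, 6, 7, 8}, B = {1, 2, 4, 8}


LHS: A ∩ B = {2, 8}
(A ∩ B)' = U \ (A ∩ B) = {1, 3, 4, 5, 6, 7}
A' = {1, 4}, B' = {3, 5, 6, 7}
Claimed RHS: A' ∪ B' = {1, 3, 4, 5, 6, 7}
Identity is VALID: LHS = RHS = {1, 3, 4, 5, 6, 7} ✓

Identity is valid. (A ∩ B)' = A' ∪ B' = {1, 3, 4, 5, 6, 7}


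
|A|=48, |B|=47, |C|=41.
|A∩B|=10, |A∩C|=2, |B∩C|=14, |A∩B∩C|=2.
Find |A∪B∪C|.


|A∪B∪C| = |A|+|B|+|C| - |A∩B|-|A∩C|-|B∩C| + |A∩B∩C|
= 48+47+41 - 10-2-14 + 2
= 136 - 26 + 2
= 112

|A ∪ B ∪ C| = 112


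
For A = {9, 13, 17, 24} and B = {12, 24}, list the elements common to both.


A ∩ B = elements in both A and B
A = {9, 13, 17, 24}
B = {12, 24}
A ∩ B = {24}

A ∩ B = {24}


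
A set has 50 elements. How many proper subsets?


Total subsets = 2^n = 2^50 = 1125899906842624
Proper subsets exclude the set itself: 2^n - 1
= 1125899906842624 - 1
= 1125899906842623

Number of proper subsets = 1125899906842623


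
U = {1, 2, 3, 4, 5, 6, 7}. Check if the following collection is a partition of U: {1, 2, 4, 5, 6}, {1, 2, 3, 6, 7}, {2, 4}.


A partition requires: (1) non-empty parts, (2) pairwise disjoint, (3) union = U
Parts: {1, 2, 4, 5, 6}, {1, 2, 3, 6, 7}, {2, 4}
Union of parts: {1, 2, 3, 4, 5, 6, 7}
U = {1, 2, 3, 4, 5, 6, 7}
All non-empty? True
Pairwise disjoint? False
Covers U? True

No, not a valid partition


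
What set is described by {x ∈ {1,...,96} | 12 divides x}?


Checking each candidate:
Condition: multiples of 12 in {1,...,96}
Result = {12, 24, 36, 48, 60, 72, 84, 96}

{12, 24, 36, 48, 60, 72, 84, 96}


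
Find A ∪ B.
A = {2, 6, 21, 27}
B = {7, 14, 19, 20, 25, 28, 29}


A ∪ B = all elements in A or B (or both)
A = {2, 6, 21, 27}
B = {7, 14, 19, 20, 25, 28, 29}
A ∪ B = {2, 6, 7, 14, 19, 20, 21, 25, 27, 28, 29}

A ∪ B = {2, 6, 7, 14, 19, 20, 21, 25, 27, 28, 29}


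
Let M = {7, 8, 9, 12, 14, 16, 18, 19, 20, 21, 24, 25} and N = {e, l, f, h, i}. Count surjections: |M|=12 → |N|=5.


n = |M| = 12, k = |N| = 5. Surjections via inclusion-exclusion:
S(n,k) = Σ(-1)^i × C(k,i) × (k-i)^n, i=0 to k
i=0: (-1)^0×C(5,0)×5^12 = 244140625
i=1: (-1)^1×C(5,1)×4^12 = -83886080
i=2: (-1)^2×C(5,2)×3^12 = 5314410
i=3: (-1)^3×C(5,3)×2^12 = -40960
i=4: (-1)^4×C(5,4)×1^12 = 5
i=5: (-1)^5×C(5,5)×0^12 = 0
Total = 165528000

Number of surjections = 165528000


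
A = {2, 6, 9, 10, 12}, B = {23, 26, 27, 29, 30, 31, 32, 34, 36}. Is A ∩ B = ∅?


Disjoint means A ∩ B = ∅.
A ∩ B = ∅
A ∩ B = ∅, so A and B are disjoint.

Yes, A and B are disjoint


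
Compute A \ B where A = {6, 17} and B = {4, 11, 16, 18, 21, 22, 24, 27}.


A \ B = elements in A but not in B
A = {6, 17}
B = {4, 11, 16, 18, 21, 22, 24, 27}
Remove from A any elements in B
A \ B = {6, 17}

A \ B = {6, 17}


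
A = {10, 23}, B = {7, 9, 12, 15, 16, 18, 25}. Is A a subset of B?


A ⊆ B means every element of A is in B.
Elements in A not in B: {10, 23}
So A ⊄ B.

No, A ⊄ B


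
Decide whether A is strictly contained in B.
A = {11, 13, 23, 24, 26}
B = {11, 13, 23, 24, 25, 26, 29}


A ⊂ B requires: A ⊆ B AND A ≠ B.
A ⊆ B? Yes
A = B? No
A ⊂ B: Yes (A is a proper subset of B)

Yes, A ⊂ B


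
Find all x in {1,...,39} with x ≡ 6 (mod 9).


Checking each candidate:
Condition: x in {1,...,39} with x ≡ 6 (mod 9)
Result = {6, 15, 24, 33}

{6, 15, 24, 33}


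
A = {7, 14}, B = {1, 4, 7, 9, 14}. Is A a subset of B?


A ⊆ B means every element of A is in B.
All elements of A are in B.
So A ⊆ B.

Yes, A ⊆ B


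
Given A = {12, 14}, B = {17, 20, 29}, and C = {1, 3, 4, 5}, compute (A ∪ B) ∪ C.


A ∪ B = {12, 14, 17, 20, 29}
(A ∪ B) ∪ C = {1, 3, 4, 5, 12, 14, 17, 20, 29}

A ∪ B ∪ C = {1, 3, 4, 5, 12, 14, 17, 20, 29}


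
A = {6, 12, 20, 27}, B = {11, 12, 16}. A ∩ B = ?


A ∩ B = elements in both A and B
A = {6, 12, 20, 27}
B = {11, 12, 16}
A ∩ B = {12}

A ∩ B = {12}


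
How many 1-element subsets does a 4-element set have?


C(n,k) = n! / (k!(n-k)!)
C(4,1) = 4! / (1!3!)
= 4

C(4,1) = 4


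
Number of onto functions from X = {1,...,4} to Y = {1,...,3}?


n = |X| = 4, k = |Y| = 3. Surjections via inclusion-exclusion:
S(n,k) = Σ(-1)^i × C(k,i) × (k-i)^n, i=0 to k
i=0: (-1)^0×C(3,0)×3^4 = 81
i=1: (-1)^1×C(3,1)×2^4 = -48
i=2: (-1)^2×C(3,2)×1^4 = 3
i=3: (-1)^3×C(3,3)×0^4 = 0
Total = 36

Number of surjections = 36


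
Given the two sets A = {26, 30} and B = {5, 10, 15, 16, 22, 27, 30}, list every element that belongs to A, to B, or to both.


A ∪ B = all elements in A or B (or both)
A = {26, 30}
B = {5, 10, 15, 16, 22, 27, 30}
A ∪ B = {5, 10, 15, 16, 22, 26, 27, 30}

A ∪ B = {5, 10, 15, 16, 22, 26, 27, 30}


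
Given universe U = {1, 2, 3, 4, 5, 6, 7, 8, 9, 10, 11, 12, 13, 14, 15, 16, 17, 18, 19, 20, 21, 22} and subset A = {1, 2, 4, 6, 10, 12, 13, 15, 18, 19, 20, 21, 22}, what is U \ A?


Aᶜ = U \ A = elements in U but not in A
U = {1, 2, 3, 4, 5, 6, 7, 8, 9, 10, 11, 12, 13, 14, 15, 16, 17, 18, 19, 20, 21, 22}
A = {1, 2, 4, 6, 10, 12, 13, 15, 18, 19, 20, 21, 22}
Aᶜ = {3, 5, 7, 8, 9, 11, 14, 16, 17}

Aᶜ = {3, 5, 7, 8, 9, 11, 14, 16, 17}


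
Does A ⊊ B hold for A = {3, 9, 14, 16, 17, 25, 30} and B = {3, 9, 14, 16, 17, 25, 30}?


A ⊂ B requires: A ⊆ B AND A ≠ B.
A ⊆ B? Yes
A = B? Yes
A = B, so A is not a PROPER subset.

No, A is not a proper subset of B


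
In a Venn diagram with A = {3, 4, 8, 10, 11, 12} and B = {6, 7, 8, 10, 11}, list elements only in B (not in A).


A = {3, 4, 8, 10, 11, 12}
B = {6, 7, 8, 10, 11}
Region: only in B (not in A)
Elements: {6, 7}

Elements only in B (not in A): {6, 7}


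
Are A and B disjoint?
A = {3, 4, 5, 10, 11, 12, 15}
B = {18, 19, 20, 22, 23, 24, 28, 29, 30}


Disjoint means A ∩ B = ∅.
A ∩ B = ∅
A ∩ B = ∅, so A and B are disjoint.

Yes, A and B are disjoint


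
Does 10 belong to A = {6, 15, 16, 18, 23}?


A = {6, 15, 16, 18, 23}
Checking if 10 is in A
10 is not in A → False

10 ∉ A


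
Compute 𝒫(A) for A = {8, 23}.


|A| = 2, so |P(A)| = 2^2 = 4
Enumerate subsets by cardinality (0 to 2):
∅, {8}, {23}, {8, 23}

P(A) has 4 subsets: ∅, {8}, {23}, {8, 23}


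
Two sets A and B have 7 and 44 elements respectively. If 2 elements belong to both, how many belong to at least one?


|A ∪ B| = |A| + |B| - |A ∩ B|
= 7 + 44 - 2
= 49

|A ∪ B| = 49


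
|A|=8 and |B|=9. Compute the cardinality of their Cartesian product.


|A × B| = |A| × |B|
= 8 × 9
= 72

|A × B| = 72


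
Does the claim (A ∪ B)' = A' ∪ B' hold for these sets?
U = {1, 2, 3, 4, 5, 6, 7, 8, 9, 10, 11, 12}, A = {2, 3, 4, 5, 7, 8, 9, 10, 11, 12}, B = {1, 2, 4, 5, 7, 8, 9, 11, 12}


LHS: A ∪ B = {1, 2, 3, 4, 5, 7, 8, 9, 10, 11, 12}
(A ∪ B)' = U \ (A ∪ B) = {6}
A' = {1, 6}, B' = {3, 6, 10}
Claimed RHS: A' ∪ B' = {1, 3, 6, 10}
Identity is INVALID: LHS = {6} but the RHS claimed here equals {1, 3, 6, 10}. The correct form is (A ∪ B)' = A' ∩ B'.

Identity is invalid: (A ∪ B)' = {6} but A' ∪ B' = {1, 3, 6, 10}. The correct De Morgan law is (A ∪ B)' = A' ∩ B'.


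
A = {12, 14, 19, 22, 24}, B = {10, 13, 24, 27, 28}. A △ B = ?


A △ B = (A \ B) ∪ (B \ A) = elements in exactly one of A or B
A \ B = {12, 14, 19, 22}
B \ A = {10, 13, 27, 28}
A △ B = {10, 12, 13, 14, 19, 22, 27, 28}

A △ B = {10, 12, 13, 14, 19, 22, 27, 28}


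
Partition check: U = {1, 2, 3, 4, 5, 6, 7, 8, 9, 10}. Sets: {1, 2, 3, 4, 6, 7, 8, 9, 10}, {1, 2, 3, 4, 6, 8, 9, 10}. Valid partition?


A partition requires: (1) non-empty parts, (2) pairwise disjoint, (3) union = U
Parts: {1, 2, 3, 4, 6, 7, 8, 9, 10}, {1, 2, 3, 4, 6, 8, 9, 10}
Union of parts: {1, 2, 3, 4, 6, 7, 8, 9, 10}
U = {1, 2, 3, 4, 5, 6, 7, 8, 9, 10}
All non-empty? True
Pairwise disjoint? False
Covers U? False

No, not a valid partition


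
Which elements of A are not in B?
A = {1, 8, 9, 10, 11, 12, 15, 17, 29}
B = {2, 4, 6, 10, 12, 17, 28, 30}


A \ B = elements in A but not in B
A = {1, 8, 9, 10, 11, 12, 15, 17, 29}
B = {2, 4, 6, 10, 12, 17, 28, 30}
Remove from A any elements in B
A \ B = {1, 8, 9, 11, 15, 29}

A \ B = {1, 8, 9, 11, 15, 29}


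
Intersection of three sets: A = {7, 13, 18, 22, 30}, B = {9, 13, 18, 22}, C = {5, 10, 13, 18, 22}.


A ∩ B = {13, 18, 22}
(A ∩ B) ∩ C = {13, 18, 22}

A ∩ B ∩ C = {13, 18, 22}


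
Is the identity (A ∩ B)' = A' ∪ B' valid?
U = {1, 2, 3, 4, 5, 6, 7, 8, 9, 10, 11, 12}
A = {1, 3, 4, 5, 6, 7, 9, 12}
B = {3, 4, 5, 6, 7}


LHS: A ∩ B = {3, 4, 5, 6, 7}
(A ∩ B)' = U \ (A ∩ B) = {1, 2, 8, 9, 10, 11, 12}
A' = {2, 8, 10, 11}, B' = {1, 2, 8, 9, 10, 11, 12}
Claimed RHS: A' ∪ B' = {1, 2, 8, 9, 10, 11, 12}
Identity is VALID: LHS = RHS = {1, 2, 8, 9, 10, 11, 12} ✓

Identity is valid. (A ∩ B)' = A' ∪ B' = {1, 2, 8, 9, 10, 11, 12}


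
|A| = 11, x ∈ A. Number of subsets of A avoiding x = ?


Subsets of A avoiding x are subsets of A \ {x}, which has 10 elements.
Count = 2^(n-1) = 2^10
= 1024

Number of subsets avoiding x = 1024


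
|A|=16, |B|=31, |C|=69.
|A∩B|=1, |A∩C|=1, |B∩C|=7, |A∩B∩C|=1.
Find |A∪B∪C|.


|A∪B∪C| = |A|+|B|+|C| - |A∩B|-|A∩C|-|B∩C| + |A∩B∩C|
= 16+31+69 - 1-1-7 + 1
= 116 - 9 + 1
= 108

|A ∪ B ∪ C| = 108


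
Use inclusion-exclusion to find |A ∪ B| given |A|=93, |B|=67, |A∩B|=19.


|A ∪ B| = |A| + |B| - |A ∩ B|
= 93 + 67 - 19
= 141

|A ∪ B| = 141


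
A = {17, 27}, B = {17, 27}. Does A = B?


Two sets are equal iff they have exactly the same elements.
A = {17, 27}
B = {17, 27}
Same elements → A = B

Yes, A = B


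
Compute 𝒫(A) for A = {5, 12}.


|A| = 2, so |P(A)| = 2^2 = 4
Enumerate subsets by cardinality (0 to 2):
∅, {5}, {12}, {5, 12}

P(A) has 4 subsets: ∅, {5}, {12}, {5, 12}


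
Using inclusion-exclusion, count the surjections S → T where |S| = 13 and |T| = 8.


n = |S| = 13, k = |T| = 8. Surjections via inclusion-exclusion:
S(n,k) = Σ(-1)^i × C(k,i) × (k-i)^n, i=0 to k
i=0: (-1)^0×C(8,0)×8^13 = 549755813888
i=1: (-1)^1×C(8,1)×7^13 = -775112083256
i=2: (-1)^2×C(8,2)×6^13 = 365699432448
i=3: (-1)^3×C(8,3)×5^13 = -68359375000
i=4: (-1)^4×C(8,4)×4^13 = 4697620480
i=5: (-1)^5×C(8,5)×3^13 = -89282088
i=6: (-1)^6×C(8,6)×2^13 = 229376
i=7: (-1)^7×C(8,7)×1^13 = -8
i=8: (-1)^8×C(8,8)×0^13 = 0
Total = 76592355840

Number of surjections = 76592355840


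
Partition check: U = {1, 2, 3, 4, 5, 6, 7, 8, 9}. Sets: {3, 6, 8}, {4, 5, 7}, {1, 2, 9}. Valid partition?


A partition requires: (1) non-empty parts, (2) pairwise disjoint, (3) union = U
Parts: {3, 6, 8}, {4, 5, 7}, {1, 2, 9}
Union of parts: {1, 2, 3, 4, 5, 6, 7, 8, 9}
U = {1, 2, 3, 4, 5, 6, 7, 8, 9}
All non-empty? True
Pairwise disjoint? True
Covers U? True

Yes, valid partition


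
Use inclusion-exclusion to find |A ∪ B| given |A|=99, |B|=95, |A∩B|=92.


|A ∪ B| = |A| + |B| - |A ∩ B|
= 99 + 95 - 92
= 102

|A ∪ B| = 102


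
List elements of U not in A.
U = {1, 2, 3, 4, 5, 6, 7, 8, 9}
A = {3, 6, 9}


Aᶜ = U \ A = elements in U but not in A
U = {1, 2, 3, 4, 5, 6, 7, 8, 9}
A = {3, 6, 9}
Aᶜ = {1, 2, 4, 5, 7, 8}

Aᶜ = {1, 2, 4, 5, 7, 8}


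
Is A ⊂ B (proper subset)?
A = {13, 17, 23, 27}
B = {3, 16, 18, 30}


A ⊂ B requires: A ⊆ B AND A ≠ B.
A ⊆ B? No
A ⊄ B, so A is not a proper subset.

No, A is not a proper subset of B


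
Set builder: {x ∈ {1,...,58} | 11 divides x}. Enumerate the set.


Checking each candidate:
Condition: multiples of 11 in {1,...,58}
Result = {11, 22, 33, 44, 55}

{11, 22, 33, 44, 55}


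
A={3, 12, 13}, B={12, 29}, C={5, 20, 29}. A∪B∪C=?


A ∪ B = {3, 12, 13, 29}
(A ∪ B) ∪ C = {3, 5, 12, 13, 20, 29}

A ∪ B ∪ C = {3, 5, 12, 13, 20, 29}


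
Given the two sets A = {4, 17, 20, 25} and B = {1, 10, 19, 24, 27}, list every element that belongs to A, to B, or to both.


A ∪ B = all elements in A or B (or both)
A = {4, 17, 20, 25}
B = {1, 10, 19, 24, 27}
A ∪ B = {1, 4, 10, 17, 19, 20, 24, 25, 27}

A ∪ B = {1, 4, 10, 17, 19, 20, 24, 25, 27}


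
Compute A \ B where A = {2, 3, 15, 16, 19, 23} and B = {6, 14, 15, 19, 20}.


A \ B = elements in A but not in B
A = {2, 3, 15, 16, 19, 23}
B = {6, 14, 15, 19, 20}
Remove from A any elements in B
A \ B = {2, 3, 16, 23}

A \ B = {2, 3, 16, 23}


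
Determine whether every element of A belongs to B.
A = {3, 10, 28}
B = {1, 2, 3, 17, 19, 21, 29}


A ⊆ B means every element of A is in B.
Elements in A not in B: {10, 28}
So A ⊄ B.

No, A ⊄ B


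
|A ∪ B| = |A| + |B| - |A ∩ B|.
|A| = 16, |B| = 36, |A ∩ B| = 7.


|A ∪ B| = |A| + |B| - |A ∩ B|
= 16 + 36 - 7
= 45

|A ∪ B| = 45


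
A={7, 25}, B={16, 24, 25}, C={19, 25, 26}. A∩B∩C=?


A ∩ B = {25}
(A ∩ B) ∩ C = {25}

A ∩ B ∩ C = {25}


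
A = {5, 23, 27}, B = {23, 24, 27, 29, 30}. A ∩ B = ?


A ∩ B = elements in both A and B
A = {5, 23, 27}
B = {23, 24, 27, 29, 30}
A ∩ B = {23, 27}

A ∩ B = {23, 27}


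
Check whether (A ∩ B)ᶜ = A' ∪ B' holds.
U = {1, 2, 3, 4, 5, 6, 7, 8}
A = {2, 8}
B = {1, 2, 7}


LHS: A ∩ B = {2}
(A ∩ B)' = U \ (A ∩ B) = {1, 3, 4, 5, 6, 7, 8}
A' = {1, 3, 4, 5, 6, 7}, B' = {3, 4, 5, 6, 8}
Claimed RHS: A' ∪ B' = {1, 3, 4, 5, 6, 7, 8}
Identity is VALID: LHS = RHS = {1, 3, 4, 5, 6, 7, 8} ✓

Identity is valid. (A ∩ B)' = A' ∪ B' = {1, 3, 4, 5, 6, 7, 8}


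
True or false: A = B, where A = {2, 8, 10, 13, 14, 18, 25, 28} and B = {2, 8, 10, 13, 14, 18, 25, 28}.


Two sets are equal iff they have exactly the same elements.
A = {2, 8, 10, 13, 14, 18, 25, 28}
B = {2, 8, 10, 13, 14, 18, 25, 28}
Same elements → A = B

Yes, A = B


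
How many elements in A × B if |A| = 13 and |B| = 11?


|A × B| = |A| × |B|
= 13 × 11
= 143

|A × B| = 143


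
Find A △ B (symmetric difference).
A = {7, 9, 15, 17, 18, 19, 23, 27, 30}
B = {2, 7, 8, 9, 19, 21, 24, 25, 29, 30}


A △ B = (A \ B) ∪ (B \ A) = elements in exactly one of A or B
A \ B = {15, 17, 18, 23, 27}
B \ A = {2, 8, 21, 24, 25, 29}
A △ B = {2, 8, 15, 17, 18, 21, 23, 24, 25, 27, 29}

A △ B = {2, 8, 15, 17, 18, 21, 23, 24, 25, 27, 29}


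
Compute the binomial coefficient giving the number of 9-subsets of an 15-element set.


C(n,k) = n! / (k!(n-k)!)
C(15,9) = 15! / (9!6!)
= 5005

C(15,9) = 5005


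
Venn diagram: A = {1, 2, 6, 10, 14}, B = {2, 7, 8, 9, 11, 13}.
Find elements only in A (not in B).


A = {1, 2, 6, 10, 14}
B = {2, 7, 8, 9, 11, 13}
Region: only in A (not in B)
Elements: {1, 6, 10, 14}

Elements only in A (not in B): {1, 6, 10, 14}


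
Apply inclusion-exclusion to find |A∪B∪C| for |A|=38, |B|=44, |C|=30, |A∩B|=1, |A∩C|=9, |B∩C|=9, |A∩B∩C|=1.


|A∪B∪C| = |A|+|B|+|C| - |A∩B|-|A∩C|-|B∩C| + |A∩B∩C|
= 38+44+30 - 1-9-9 + 1
= 112 - 19 + 1
= 94

|A ∪ B ∪ C| = 94


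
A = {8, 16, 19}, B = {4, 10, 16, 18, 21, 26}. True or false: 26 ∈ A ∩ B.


A = {8, 16, 19}, B = {4, 10, 16, 18, 21, 26}
A ∩ B = elements in both A and B
A ∩ B = {16}
Checking if 26 ∈ A ∩ B
26 is not in A ∩ B → False

26 ∉ A ∩ B


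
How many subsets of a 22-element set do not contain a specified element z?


Subsets of A avoiding z are subsets of A \ {z}, which has 21 elements.
Count = 2^(n-1) = 2^21
= 2097152

Number of subsets avoiding z = 2097152


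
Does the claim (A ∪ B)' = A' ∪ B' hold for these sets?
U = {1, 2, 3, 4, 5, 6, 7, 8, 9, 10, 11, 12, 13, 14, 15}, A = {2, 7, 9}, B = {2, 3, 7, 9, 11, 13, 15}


LHS: A ∪ B = {2, 3, 7, 9, 11, 13, 15}
(A ∪ B)' = U \ (A ∪ B) = {1, 4, 5, 6, 8, 10, 12, 14}
A' = {1, 3, 4, 5, 6, 8, 10, 11, 12, 13, 14, 15}, B' = {1, 4, 5, 6, 8, 10, 12, 14}
Claimed RHS: A' ∪ B' = {1, 3, 4, 5, 6, 8, 10, 11, 12, 13, 14, 15}
Identity is INVALID: LHS = {1, 4, 5, 6, 8, 10, 12, 14} but the RHS claimed here equals {1, 3, 4, 5, 6, 8, 10, 11, 12, 13, 14, 15}. The correct form is (A ∪ B)' = A' ∩ B'.

Identity is invalid: (A ∪ B)' = {1, 4, 5, 6, 8, 10, 12, 14} but A' ∪ B' = {1, 3, 4, 5, 6, 8, 10, 11, 12, 13, 14, 15}. The correct De Morgan law is (A ∪ B)' = A' ∩ B'.


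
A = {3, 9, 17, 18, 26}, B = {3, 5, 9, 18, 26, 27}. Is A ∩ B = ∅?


Disjoint means A ∩ B = ∅.
A ∩ B = {3, 9, 18, 26}
A ∩ B ≠ ∅, so A and B are NOT disjoint.

No, A and B are not disjoint (A ∩ B = {3, 9, 18, 26})


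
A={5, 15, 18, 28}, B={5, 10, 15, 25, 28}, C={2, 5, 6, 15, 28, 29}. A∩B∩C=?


A ∩ B = {5, 15, 28}
(A ∩ B) ∩ C = {5, 15, 28}

A ∩ B ∩ C = {5, 15, 28}


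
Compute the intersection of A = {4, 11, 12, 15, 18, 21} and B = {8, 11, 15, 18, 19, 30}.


A ∩ B = elements in both A and B
A = {4, 11, 12, 15, 18, 21}
B = {8, 11, 15, 18, 19, 30}
A ∩ B = {11, 15, 18}

A ∩ B = {11, 15, 18}


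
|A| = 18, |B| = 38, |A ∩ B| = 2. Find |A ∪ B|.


|A ∪ B| = |A| + |B| - |A ∩ B|
= 18 + 38 - 2
= 54

|A ∪ B| = 54


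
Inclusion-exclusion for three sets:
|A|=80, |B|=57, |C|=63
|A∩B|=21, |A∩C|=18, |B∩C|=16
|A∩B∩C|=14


|A∪B∪C| = |A|+|B|+|C| - |A∩B|-|A∩C|-|B∩C| + |A∩B∩C|
= 80+57+63 - 21-18-16 + 14
= 200 - 55 + 14
= 159

|A ∪ B ∪ C| = 159


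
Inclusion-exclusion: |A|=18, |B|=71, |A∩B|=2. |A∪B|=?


|A ∪ B| = |A| + |B| - |A ∩ B|
= 18 + 71 - 2
= 87

|A ∪ B| = 87


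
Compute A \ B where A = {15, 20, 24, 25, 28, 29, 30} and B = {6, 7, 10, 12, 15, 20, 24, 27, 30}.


A \ B = elements in A but not in B
A = {15, 20, 24, 25, 28, 29, 30}
B = {6, 7, 10, 12, 15, 20, 24, 27, 30}
Remove from A any elements in B
A \ B = {25, 28, 29}

A \ B = {25, 28, 29}


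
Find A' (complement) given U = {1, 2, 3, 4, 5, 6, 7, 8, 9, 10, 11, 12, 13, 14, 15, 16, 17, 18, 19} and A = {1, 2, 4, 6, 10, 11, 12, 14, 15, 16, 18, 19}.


Aᶜ = U \ A = elements in U but not in A
U = {1, 2, 3, 4, 5, 6, 7, 8, 9, 10, 11, 12, 13, 14, 15, 16, 17, 18, 19}
A = {1, 2, 4, 6, 10, 11, 12, 14, 15, 16, 18, 19}
Aᶜ = {3, 5, 7, 8, 9, 13, 17}

Aᶜ = {3, 5, 7, 8, 9, 13, 17}


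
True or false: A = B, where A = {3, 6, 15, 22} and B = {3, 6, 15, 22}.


Two sets are equal iff they have exactly the same elements.
A = {3, 6, 15, 22}
B = {3, 6, 15, 22}
Same elements → A = B

Yes, A = B


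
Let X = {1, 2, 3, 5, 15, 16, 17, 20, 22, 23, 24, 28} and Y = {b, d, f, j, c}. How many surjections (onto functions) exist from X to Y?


n = |X| = 12, k = |Y| = 5. Surjections via inclusion-exclusion:
S(n,k) = Σ(-1)^i × C(k,i) × (k-i)^n, i=0 to k
i=0: (-1)^0×C(5,0)×5^12 = 244140625
i=1: (-1)^1×C(5,1)×4^12 = -83886080
i=2: (-1)^2×C(5,2)×3^12 = 5314410
i=3: (-1)^3×C(5,3)×2^12 = -40960
i=4: (-1)^4×C(5,4)×1^12 = 5
i=5: (-1)^5×C(5,5)×0^12 = 0
Total = 165528000

Number of surjections = 165528000


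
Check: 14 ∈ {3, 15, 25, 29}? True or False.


A = {3, 15, 25, 29}
Checking if 14 is in A
14 is not in A → False

14 ∉ A


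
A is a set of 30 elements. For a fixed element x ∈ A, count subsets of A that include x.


Subsets of A containing x correspond to subsets of A \ {x}, which has 29 elements.
Count = 2^(n-1) = 2^29
= 536870912

Number of subsets containing x = 536870912


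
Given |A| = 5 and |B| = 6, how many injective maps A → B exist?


An injection sends each of |A| = 5 inputs to a distinct output in B.
# injections = |B|·(|B|-1)·…·(|B|-|A|+1) = 6! / (6 - 5)!
= 6 × 5 × 4 × 3 × 2
= 720

Number of injections = 720


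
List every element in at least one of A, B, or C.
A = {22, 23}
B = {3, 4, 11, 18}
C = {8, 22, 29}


A ∪ B = {3, 4, 11, 18, 22, 23}
(A ∪ B) ∪ C = {3, 4, 8, 11, 18, 22, 23, 29}

A ∪ B ∪ C = {3, 4, 8, 11, 18, 22, 23, 29}


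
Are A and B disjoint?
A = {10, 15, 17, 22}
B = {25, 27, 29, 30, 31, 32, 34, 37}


Disjoint means A ∩ B = ∅.
A ∩ B = ∅
A ∩ B = ∅, so A and B are disjoint.

Yes, A and B are disjoint


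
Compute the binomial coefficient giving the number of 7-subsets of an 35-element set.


C(n,k) = n! / (k!(n-k)!)
C(35,7) = 35! / (7!28!)
= 6724520

C(35,7) = 6724520


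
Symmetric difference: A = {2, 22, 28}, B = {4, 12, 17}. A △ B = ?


A △ B = (A \ B) ∪ (B \ A) = elements in exactly one of A or B
A \ B = {2, 22, 28}
B \ A = {4, 12, 17}
A △ B = {2, 4, 12, 17, 22, 28}

A △ B = {2, 4, 12, 17, 22, 28}


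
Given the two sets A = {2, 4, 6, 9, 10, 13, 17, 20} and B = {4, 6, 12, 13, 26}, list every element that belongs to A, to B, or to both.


A ∪ B = all elements in A or B (or both)
A = {2, 4, 6, 9, 10, 13, 17, 20}
B = {4, 6, 12, 13, 26}
A ∪ B = {2, 4, 6, 9, 10, 12, 13, 17, 20, 26}

A ∪ B = {2, 4, 6, 9, 10, 12, 13, 17, 20, 26}


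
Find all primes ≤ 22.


Checking each candidate:
Condition: primes ≤ 22
Result = {2, 3, 5, 7, 11, 13, 17, 19}

{2, 3, 5, 7, 11, 13, 17, 19}


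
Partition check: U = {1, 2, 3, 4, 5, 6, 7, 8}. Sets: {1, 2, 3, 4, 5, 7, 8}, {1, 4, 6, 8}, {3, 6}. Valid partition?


A partition requires: (1) non-empty parts, (2) pairwise disjoint, (3) union = U
Parts: {1, 2, 3, 4, 5, 7, 8}, {1, 4, 6, 8}, {3, 6}
Union of parts: {1, 2, 3, 4, 5, 6, 7, 8}
U = {1, 2, 3, 4, 5, 6, 7, 8}
All non-empty? True
Pairwise disjoint? False
Covers U? True

No, not a valid partition


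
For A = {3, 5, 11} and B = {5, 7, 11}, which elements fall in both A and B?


A = {3, 5, 11}
B = {5, 7, 11}
Region: in both A and B
Elements: {5, 11}

Elements in both A and B: {5, 11}


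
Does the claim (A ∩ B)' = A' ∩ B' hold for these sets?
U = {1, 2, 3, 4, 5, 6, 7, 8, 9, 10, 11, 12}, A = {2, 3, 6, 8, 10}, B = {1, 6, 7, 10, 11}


LHS: A ∩ B = {6, 10}
(A ∩ B)' = U \ (A ∩ B) = {1, 2, 3, 4, 5, 7, 8, 9, 11, 12}
A' = {1, 4, 5, 7, 9, 11, 12}, B' = {2, 3, 4, 5, 8, 9, 12}
Claimed RHS: A' ∩ B' = {4, 5, 9, 12}
Identity is INVALID: LHS = {1, 2, 3, 4, 5, 7, 8, 9, 11, 12} but the RHS claimed here equals {4, 5, 9, 12}. The correct form is (A ∩ B)' = A' ∪ B'.

Identity is invalid: (A ∩ B)' = {1, 2, 3, 4, 5, 7, 8, 9, 11, 12} but A' ∩ B' = {4, 5, 9, 12}. The correct De Morgan law is (A ∩ B)' = A' ∪ B'.


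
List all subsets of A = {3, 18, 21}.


|A| = 3, so |P(A)| = 2^3 = 8
Enumerate subsets by cardinality (0 to 3):
∅, {3}, {18}, {21}, {3, 18}, {3, 21}, {18, 21}, {3, 18, 21}

P(A) has 8 subsets: ∅, {3}, {18}, {21}, {3, 18}, {3, 21}, {18, 21}, {3, 18, 21}


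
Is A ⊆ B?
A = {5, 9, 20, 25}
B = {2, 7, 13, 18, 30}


A ⊆ B means every element of A is in B.
Elements in A not in B: {5, 9, 20, 25}
So A ⊄ B.

No, A ⊄ B


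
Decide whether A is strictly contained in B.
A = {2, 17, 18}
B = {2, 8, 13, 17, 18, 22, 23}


A ⊂ B requires: A ⊆ B AND A ≠ B.
A ⊆ B? Yes
A = B? No
A ⊂ B: Yes (A is a proper subset of B)

Yes, A ⊂ B


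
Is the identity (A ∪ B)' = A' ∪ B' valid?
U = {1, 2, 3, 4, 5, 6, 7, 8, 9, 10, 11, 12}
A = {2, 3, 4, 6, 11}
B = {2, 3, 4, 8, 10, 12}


LHS: A ∪ B = {2, 3, 4, 6, 8, 10, 11, 12}
(A ∪ B)' = U \ (A ∪ B) = {1, 5, 7, 9}
A' = {1, 5, 7, 8, 9, 10, 12}, B' = {1, 5, 6, 7, 9, 11}
Claimed RHS: A' ∪ B' = {1, 5, 6, 7, 8, 9, 10, 11, 12}
Identity is INVALID: LHS = {1, 5, 7, 9} but the RHS claimed here equals {1, 5, 6, 7, 8, 9, 10, 11, 12}. The correct form is (A ∪ B)' = A' ∩ B'.

Identity is invalid: (A ∪ B)' = {1, 5, 7, 9} but A' ∪ B' = {1, 5, 6, 7, 8, 9, 10, 11, 12}. The correct De Morgan law is (A ∪ B)' = A' ∩ B'.


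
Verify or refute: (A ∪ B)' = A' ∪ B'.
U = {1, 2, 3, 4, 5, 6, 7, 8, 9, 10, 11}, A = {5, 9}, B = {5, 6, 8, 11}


LHS: A ∪ B = {5, 6, 8, 9, 11}
(A ∪ B)' = U \ (A ∪ B) = {1, 2, 3, 4, 7, 10}
A' = {1, 2, 3, 4, 6, 7, 8, 10, 11}, B' = {1, 2, 3, 4, 7, 9, 10}
Claimed RHS: A' ∪ B' = {1, 2, 3, 4, 6, 7, 8, 9, 10, 11}
Identity is INVALID: LHS = {1, 2, 3, 4, 7, 10} but the RHS claimed here equals {1, 2, 3, 4, 6, 7, 8, 9, 10, 11}. The correct form is (A ∪ B)' = A' ∩ B'.

Identity is invalid: (A ∪ B)' = {1, 2, 3, 4, 7, 10} but A' ∪ B' = {1, 2, 3, 4, 6, 7, 8, 9, 10, 11}. The correct De Morgan law is (A ∪ B)' = A' ∩ B'.


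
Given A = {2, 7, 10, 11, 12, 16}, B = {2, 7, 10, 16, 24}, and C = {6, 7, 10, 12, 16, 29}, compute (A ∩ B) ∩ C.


A ∩ B = {2, 7, 10, 16}
(A ∩ B) ∩ C = {7, 10, 16}

A ∩ B ∩ C = {7, 10, 16}


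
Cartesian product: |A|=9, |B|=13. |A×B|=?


|A × B| = |A| × |B|
= 9 × 13
= 117

|A × B| = 117


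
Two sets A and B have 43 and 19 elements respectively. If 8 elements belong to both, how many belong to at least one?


|A ∪ B| = |A| + |B| - |A ∩ B|
= 43 + 19 - 8
= 54

|A ∪ B| = 54


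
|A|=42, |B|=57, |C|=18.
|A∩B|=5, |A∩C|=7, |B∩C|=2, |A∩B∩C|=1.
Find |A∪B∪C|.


|A∪B∪C| = |A|+|B|+|C| - |A∩B|-|A∩C|-|B∩C| + |A∩B∩C|
= 42+57+18 - 5-7-2 + 1
= 117 - 14 + 1
= 104

|A ∪ B ∪ C| = 104


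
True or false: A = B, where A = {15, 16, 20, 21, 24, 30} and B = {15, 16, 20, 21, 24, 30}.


Two sets are equal iff they have exactly the same elements.
A = {15, 16, 20, 21, 24, 30}
B = {15, 16, 20, 21, 24, 30}
Same elements → A = B

Yes, A = B


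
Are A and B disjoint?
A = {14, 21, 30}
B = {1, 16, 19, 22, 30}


Disjoint means A ∩ B = ∅.
A ∩ B = {30}
A ∩ B ≠ ∅, so A and B are NOT disjoint.

No, A and B are not disjoint (A ∩ B = {30})


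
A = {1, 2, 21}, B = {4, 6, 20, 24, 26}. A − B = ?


A \ B = elements in A but not in B
A = {1, 2, 21}
B = {4, 6, 20, 24, 26}
Remove from A any elements in B
A \ B = {1, 2, 21}

A \ B = {1, 2, 21}


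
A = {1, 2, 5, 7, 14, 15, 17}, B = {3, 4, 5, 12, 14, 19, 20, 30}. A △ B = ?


A △ B = (A \ B) ∪ (B \ A) = elements in exactly one of A or B
A \ B = {1, 2, 7, 15, 17}
B \ A = {3, 4, 12, 19, 20, 30}
A △ B = {1, 2, 3, 4, 7, 12, 15, 17, 19, 20, 30}

A △ B = {1, 2, 3, 4, 7, 12, 15, 17, 19, 20, 30}


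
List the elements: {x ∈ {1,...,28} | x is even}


Checking each candidate:
Condition: even numbers in {1,...,28}
Result = {2, 4, 6, 8, 10, 12, 14, 16, 18, 20, 22, 24, 26, 28}

{2, 4, 6, 8, 10, 12, 14, 16, 18, 20, 22, 24, 26, 28}


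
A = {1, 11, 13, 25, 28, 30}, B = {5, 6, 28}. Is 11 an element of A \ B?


A = {1, 11, 13, 25, 28, 30}, B = {5, 6, 28}
A \ B = elements in A but not in B
A \ B = {1, 11, 13, 25, 30}
Checking if 11 ∈ A \ B
11 is in A \ B → True

11 ∈ A \ B


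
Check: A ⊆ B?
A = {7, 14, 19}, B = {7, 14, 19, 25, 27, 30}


A ⊆ B means every element of A is in B.
All elements of A are in B.
So A ⊆ B.

Yes, A ⊆ B


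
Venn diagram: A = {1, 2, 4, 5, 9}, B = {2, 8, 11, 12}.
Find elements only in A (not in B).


A = {1, 2, 4, 5, 9}
B = {2, 8, 11, 12}
Region: only in A (not in B)
Elements: {1, 4, 5, 9}

Elements only in A (not in B): {1, 4, 5, 9}


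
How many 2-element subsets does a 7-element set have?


C(n,k) = n! / (k!(n-k)!)
C(7,2) = 7! / (2!5!)
= 21

C(7,2) = 21


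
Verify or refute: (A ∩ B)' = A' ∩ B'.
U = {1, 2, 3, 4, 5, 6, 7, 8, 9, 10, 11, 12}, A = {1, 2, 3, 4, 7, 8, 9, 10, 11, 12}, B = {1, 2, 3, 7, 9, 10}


LHS: A ∩ B = {1, 2, 3, 7, 9, 10}
(A ∩ B)' = U \ (A ∩ B) = {4, 5, 6, 8, 11, 12}
A' = {5, 6}, B' = {4, 5, 6, 8, 11, 12}
Claimed RHS: A' ∩ B' = {5, 6}
Identity is INVALID: LHS = {4, 5, 6, 8, 11, 12} but the RHS claimed here equals {5, 6}. The correct form is (A ∩ B)' = A' ∪ B'.

Identity is invalid: (A ∩ B)' = {4, 5, 6, 8, 11, 12} but A' ∩ B' = {5, 6}. The correct De Morgan law is (A ∩ B)' = A' ∪ B'.


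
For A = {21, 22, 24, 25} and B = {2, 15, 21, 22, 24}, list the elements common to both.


A ∩ B = elements in both A and B
A = {21, 22, 24, 25}
B = {2, 15, 21, 22, 24}
A ∩ B = {21, 22, 24}

A ∩ B = {21, 22, 24}


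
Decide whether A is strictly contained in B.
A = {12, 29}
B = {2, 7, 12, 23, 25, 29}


A ⊂ B requires: A ⊆ B AND A ≠ B.
A ⊆ B? Yes
A = B? No
A ⊂ B: Yes (A is a proper subset of B)

Yes, A ⊂ B


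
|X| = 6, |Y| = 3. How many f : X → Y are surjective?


n = |X| = 6, k = |Y| = 3. Surjections via inclusion-exclusion:
S(n,k) = Σ(-1)^i × C(k,i) × (k-i)^n, i=0 to k
i=0: (-1)^0×C(3,0)×3^6 = 729
i=1: (-1)^1×C(3,1)×2^6 = -192
i=2: (-1)^2×C(3,2)×1^6 = 3
i=3: (-1)^3×C(3,3)×0^6 = 0
Total = 540

Number of surjections = 540


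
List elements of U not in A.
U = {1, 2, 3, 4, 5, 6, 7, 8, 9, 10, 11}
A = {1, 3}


Aᶜ = U \ A = elements in U but not in A
U = {1, 2, 3, 4, 5, 6, 7, 8, 9, 10, 11}
A = {1, 3}
Aᶜ = {2, 4, 5, 6, 7, 8, 9, 10, 11}

Aᶜ = {2, 4, 5, 6, 7, 8, 9, 10, 11}


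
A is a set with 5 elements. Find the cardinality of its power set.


Number of subsets = 2^n
= 2^5
= 32

|P(A)| = 32


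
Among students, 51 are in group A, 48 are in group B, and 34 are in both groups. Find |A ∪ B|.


|A ∪ B| = |A| + |B| - |A ∩ B|
= 51 + 48 - 34
= 65

|A ∪ B| = 65


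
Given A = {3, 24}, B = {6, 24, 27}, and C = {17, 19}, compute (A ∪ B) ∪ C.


A ∪ B = {3, 6, 24, 27}
(A ∪ B) ∪ C = {3, 6, 17, 19, 24, 27}

A ∪ B ∪ C = {3, 6, 17, 19, 24, 27}


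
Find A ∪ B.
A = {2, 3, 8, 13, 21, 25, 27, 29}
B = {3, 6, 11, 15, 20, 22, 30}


A ∪ B = all elements in A or B (or both)
A = {2, 3, 8, 13, 21, 25, 27, 29}
B = {3, 6, 11, 15, 20, 22, 30}
A ∪ B = {2, 3, 6, 8, 11, 13, 15, 20, 21, 22, 25, 27, 29, 30}

A ∪ B = {2, 3, 6, 8, 11, 13, 15, 20, 21, 22, 25, 27, 29, 30}


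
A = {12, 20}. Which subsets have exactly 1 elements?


|A| = 2, so A has C(2,1) = 2 subsets of size 1.
Enumerate by choosing 1 elements from A at a time:
{12}, {20}

1-element subsets (2 total): {12}, {20}


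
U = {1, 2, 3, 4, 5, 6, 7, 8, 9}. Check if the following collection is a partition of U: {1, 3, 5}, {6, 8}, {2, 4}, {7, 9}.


A partition requires: (1) non-empty parts, (2) pairwise disjoint, (3) union = U
Parts: {1, 3, 5}, {6, 8}, {2, 4}, {7, 9}
Union of parts: {1, 2, 3, 4, 5, 6, 7, 8, 9}
U = {1, 2, 3, 4, 5, 6, 7, 8, 9}
All non-empty? True
Pairwise disjoint? True
Covers U? True

Yes, valid partition
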